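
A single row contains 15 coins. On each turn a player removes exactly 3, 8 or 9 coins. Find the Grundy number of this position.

1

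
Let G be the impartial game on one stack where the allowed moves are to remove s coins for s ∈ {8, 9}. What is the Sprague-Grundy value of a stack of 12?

1

Build the Grundy sequence with g(k) = mex{g(k−s) : s ∈ {8, 9}, s ≤ k}:
g(0) = mex{} = 0
g(1) = mex{} = 0
g(2) = mex{} = 0
g(3) = mex{} = 0
g(4) = mex{} = 0
g(5) = mex{} = 0
g(6) = mex{} = 0
g(7) = mex{} = 0
g(8) = mex{0} = 1
g(9) = mex{0} = 1
g(10) = mex{0} = 1
g(11) = mex{0} = 1
g(12) = mex{0} = 1
So g(12) = 1.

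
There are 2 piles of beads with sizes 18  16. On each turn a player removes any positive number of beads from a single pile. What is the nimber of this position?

Bitwise XOR of the heap sizes:
  10010  (18)
  10000  (16)
  -----
  00010  (2)

2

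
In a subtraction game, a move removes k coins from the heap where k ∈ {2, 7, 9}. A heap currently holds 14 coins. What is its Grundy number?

3

Grundy values for subtraction set {2, 7, 9}:
k:     0  1  2  3  4  5  6  7  8  9 10 11 12 13 14
g(k):  0  0  1  1  0  0  1  1  2  2  3  3  2  2  3
So g(14) = 3.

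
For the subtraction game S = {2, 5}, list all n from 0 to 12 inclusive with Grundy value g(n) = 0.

0, 1, 4, 7, 8, 11

Build the Grundy sequence with g(k) = mex{g(k−s) : s ∈ {2, 5}, s ≤ k}:
k:     0  1  2  3  4  5  6  7  8  9 10 11 12
g(k):  0  0  1  1  0  2  1  0  0  1  1  0  2
The P-positions (g = 0) in 0..12 are 0, 1, 4, 7, 8, 11.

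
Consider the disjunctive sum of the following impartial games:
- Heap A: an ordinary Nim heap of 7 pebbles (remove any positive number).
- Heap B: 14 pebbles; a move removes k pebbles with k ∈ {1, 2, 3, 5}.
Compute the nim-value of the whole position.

Heap A is a plain Nim heap of size 7, so its Grundy value is 7.
Grundy values for heap B (subtraction set {1, 2, 3, 5}):
k:     0  1  2  3  4  5  6  7  8  9 10 11 12 13 14
g(k):  0  1  2  3  0  1  2  3  0  1  2  3  0  1  2
So g(14) = 2.
By the Sprague-Grundy theorem, the Grundy value of a sum of independent games is the XOR of the component values.
Combined value = 7 XOR 2 = 5.

5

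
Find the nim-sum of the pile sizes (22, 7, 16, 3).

2

Nim-sum: 22 ^ 7 ^ 16 ^ 3 = 2.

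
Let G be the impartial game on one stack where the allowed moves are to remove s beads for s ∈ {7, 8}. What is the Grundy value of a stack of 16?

0

Compute g(0), g(1), … for moves {7, 8}:
k:     0  1  2  3  4  5  6  7  8  9 10 11 12 13 14 15 16
g(k):  0  0  0  0  0  0  0  1  1  1  1  1  1  1  2  0  0
So g(16) = 0.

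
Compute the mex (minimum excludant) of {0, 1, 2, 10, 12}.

The values 0, 1, 2 are all present; 3 is the first non-negative integer missing from the set.

3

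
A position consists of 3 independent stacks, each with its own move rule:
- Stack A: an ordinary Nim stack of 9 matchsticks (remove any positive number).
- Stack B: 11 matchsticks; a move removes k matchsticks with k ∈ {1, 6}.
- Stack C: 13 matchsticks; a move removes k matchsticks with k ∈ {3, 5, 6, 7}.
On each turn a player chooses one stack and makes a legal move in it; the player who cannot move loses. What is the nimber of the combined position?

8

Stack A is a plain Nim stack of size 9, so its Grundy value is 9.
For stack B, compute g(0), g(1), … with moves {1, 6}:
g(0) = mex{} = 0
g(1) = mex{0} = 1
g(2) = mex{1} = 0
g(3) = mex{0} = 1
g(4) = mex{1} = 0
g(5) = mex{0} = 1
g(6) = mex{0,1} = 2
g(7) = mex{1,2} = 0
g(8) = mex{0} = 1
g(9) = mex{1} = 0
g(10) = mex{0} = 1
g(11) = mex{1} = 0
So g(11) = 0.
Build the Grundy sequence for stack C with g(k) = mex{g(k−s) : s ∈ {3, 5, 6, 7}, s ≤ k}:
g(0) = mex{} = 0
g(1) = mex{} = 0
g(2) = mex{} = 0
g(3) = mex{0} = 1
g(4) = mex{0} = 1
g(5) = mex{0} = 1
g(6) = mex{0,1} = 2
g(7) = mex{0,1} = 2
g(8) = mex{0,1} = 2
g(9) = mex{0,1,2} = 3
g(10) = mex{1,2} = 0
g(11) = mex{1,2} = 0
g(12) = mex{1,2,3} = 0
g(13) = mex{0,2} = 1
So g(13) = 1.
The value of a disjunctive sum is the nim-sum of the parts.
Combined value = 9 ⊕ 0 ⊕ 1 = 8.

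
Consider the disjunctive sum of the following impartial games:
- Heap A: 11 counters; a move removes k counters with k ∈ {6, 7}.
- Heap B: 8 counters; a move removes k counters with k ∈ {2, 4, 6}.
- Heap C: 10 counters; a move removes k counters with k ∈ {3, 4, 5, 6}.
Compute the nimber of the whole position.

1

For heap A, compute g(0), g(1), … with moves {6, 7}:
k:     0  1  2  3  4  5  6  7  8  9 10 11
g(k):  0  0  0  0  0  0  1  1  1  1  1  1
So g(11) = 1.
For heap B, compute g(0), g(1), … with moves {2, 4, 6}:
k:     0  1  2  3  4  5  6  7  8
g(k):  0  0  1  1  2  2  3  3  0
So g(8) = 0.
Grundy values for heap C (subtraction set {3, 4, 5, 6}):
k:     0  1  2  3  4  5  6  7  8  9 10
g(k):  0  0  0  1  1  1  2  2  2  0  0
So g(10) = 0.
The value of a disjunctive sum is the nim-sum of the parts.
Combined value = 1 ⊕ 0 ⊕ 0 = 1.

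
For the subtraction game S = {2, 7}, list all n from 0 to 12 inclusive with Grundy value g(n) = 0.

0, 1, 4, 5, 9, 10

Grundy values for subtraction set {2, 7}:
g(0) = mex{} = 0
g(1) = mex{} = 0
g(2) = mex{0} = 1
g(3) = mex{0} = 1
g(4) = mex{1} = 0
g(5) = mex{1} = 0
g(6) = mex{0} = 1
g(7) = mex{0} = 1
g(8) = mex{0,1} = 2
g(9) = mex{1} = 0
g(10) = mex{1,2} = 0
g(11) = mex{0} = 1
g(12) = mex{0} = 1
The P-positions (g = 0) in 0..12 are 0, 1, 4, 5, 9, 10.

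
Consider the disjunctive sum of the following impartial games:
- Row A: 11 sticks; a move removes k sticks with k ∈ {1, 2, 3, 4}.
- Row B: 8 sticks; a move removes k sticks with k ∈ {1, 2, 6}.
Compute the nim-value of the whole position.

0

Build the Grundy sequence for row A with g(k) = mex{g(k−s) : s ∈ {1, 2, 3, 4}, s ≤ k}:
g(0) = mex{} = 0
g(1) = mex{0} = 1
g(2) = mex{0,1} = 2
g(3) = mex{0,1,2} = 3
g(4) = mex{0,1,2,3} = 4
g(5) = mex{1,2,3,4} = 0
g(6) = mex{0,2,3,4} = 1
g(7) = mex{0,1,3,4} = 2
g(8) = mex{0,1,2,4} = 3
g(9) = mex{0,1,2,3} = 4
g(10) = mex{1,2,3,4} = 0
g(11) = mex{0,2,3,4} = 1
So g(11) = 1.
Build the Grundy sequence for row B with g(k) = mex{g(k−s) : s ∈ {1, 2, 6}, s ≤ k}:
k:     0  1  2  3  4  5  6  7  8
g(k):  0  1  2  0  1  2  3  0  1
So g(8) = 1.
The value of a disjunctive sum is the nim-sum of the parts.
Combined value = 1 ⊕ 1 = 0.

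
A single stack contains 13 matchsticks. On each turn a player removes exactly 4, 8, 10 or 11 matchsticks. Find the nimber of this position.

Compute g(0), g(1), … for moves {4, 8, 10, 11}:
g(0) = mex{} = 0
g(1) = mex{} = 0
g(2) = mex{} = 0
g(3) = mex{} = 0
g(4) = mex{0} = 1
g(5) = mex{0} = 1
g(6) = mex{0} = 1
g(7) = mex{0} = 1
g(8) = mex{0,1} = 2
g(9) = mex{0,1} = 2
g(10) = mex{0,1} = 2
g(11) = mex{0,1} = 2
g(12) = mex{0,1,2} = 3
g(13) = mex{0,1,2} = 3
So g(13) = 3.

3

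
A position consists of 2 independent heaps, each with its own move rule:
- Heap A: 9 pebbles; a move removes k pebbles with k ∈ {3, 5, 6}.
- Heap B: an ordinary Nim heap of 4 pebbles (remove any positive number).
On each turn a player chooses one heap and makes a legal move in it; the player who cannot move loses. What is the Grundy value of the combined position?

4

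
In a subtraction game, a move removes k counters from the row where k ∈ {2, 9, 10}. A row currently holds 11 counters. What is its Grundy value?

Build the Grundy sequence with g(k) = mex{g(k−s) : s ∈ {2, 9, 10}, s ≤ k}:
k:     0  1  2  3  4  5  6  7  8  9 10 11
g(k):  0  0  1  1  0  0  1  1  0  2  1  3
So g(11) = 3.

3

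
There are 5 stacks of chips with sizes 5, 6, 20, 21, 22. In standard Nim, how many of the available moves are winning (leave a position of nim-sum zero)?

3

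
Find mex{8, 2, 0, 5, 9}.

1

0 is in the set but 1 is not, so the mex is 1.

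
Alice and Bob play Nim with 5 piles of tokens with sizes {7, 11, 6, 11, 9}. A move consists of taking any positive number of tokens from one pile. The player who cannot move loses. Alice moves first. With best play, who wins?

Alice wins

Compute the nim-sum pairwise:
7 ⊕ 11 = 12
12 ⊕ 6 = 10
10 ⊕ 11 = 1
1 ⊕ 9 = 8
The nim-sum is 8 ≠ 0, so this is an N-position: the player to move can win; Alice has a winning move.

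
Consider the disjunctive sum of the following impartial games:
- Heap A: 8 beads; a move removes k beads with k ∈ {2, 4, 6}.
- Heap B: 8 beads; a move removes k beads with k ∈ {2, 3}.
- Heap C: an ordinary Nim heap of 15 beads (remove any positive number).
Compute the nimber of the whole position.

Build the Grundy sequence for heap A with g(k) = mex{g(k−s) : s ∈ {2, 4, 6}, s ≤ k}:
g(0) = mex{} = 0
g(1) = mex{} = 0
g(2) = mex{0} = 1
g(3) = mex{0} = 1
g(4) = mex{0,1} = 2
g(5) = mex{0,1} = 2
g(6) = mex{0,1,2} = 3
g(7) = mex{0,1,2} = 3
g(8) = mex{1,2,3} = 0
So g(8) = 0.
For heap B, compute g(0), g(1), … with moves {2, 3}:
g(0) = mex{} = 0
g(1) = mex{} = 0
g(2) = mex{0} = 1
g(3) = mex{0} = 1
g(4) = mex{0,1} = 2
g(5) = mex{1} = 0
g(6) = mex{1,2} = 0
g(7) = mex{0,2} = 1
g(8) = mex{0} = 1
So g(8) = 1.
Heap C is a plain Nim heap of size 15, so its Grundy value is 15.
By the Sprague-Grundy theorem, the Grundy value of a sum of independent games is the XOR of the component values.
Combined value = 0 XOR 1 XOR 15 = 14.

14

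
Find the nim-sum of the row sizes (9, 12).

5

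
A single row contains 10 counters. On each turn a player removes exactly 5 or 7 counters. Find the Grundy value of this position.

Compute g(0), g(1), … for moves {5, 7}:
g(0) = mex{} = 0
g(1) = mex{} = 0
g(2) = mex{} = 0
g(3) = mex{} = 0
g(4) = mex{} = 0
g(5) = mex{0} = 1
g(6) = mex{0} = 1
g(7) = mex{0} = 1
g(8) = mex{0} = 1
g(9) = mex{0} = 1
g(10) = mex{0,1} = 2
So g(10) = 2.

2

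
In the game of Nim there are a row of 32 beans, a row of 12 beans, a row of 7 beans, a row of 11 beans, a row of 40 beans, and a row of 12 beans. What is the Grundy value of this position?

Compute the nim-sum pairwise:
32 ⊕ 12 = 44
44 ⊕ 7 = 43
43 ⊕ 11 = 32
32 ⊕ 40 = 8
8 ⊕ 12 = 4

4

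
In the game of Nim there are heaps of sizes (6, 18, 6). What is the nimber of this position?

18

Compute the nim-sum pairwise:
6 ⊕ 18 = 20
20 ⊕ 6 = 18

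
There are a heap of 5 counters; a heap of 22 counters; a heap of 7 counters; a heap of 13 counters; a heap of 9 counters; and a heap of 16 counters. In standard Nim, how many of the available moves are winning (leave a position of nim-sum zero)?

0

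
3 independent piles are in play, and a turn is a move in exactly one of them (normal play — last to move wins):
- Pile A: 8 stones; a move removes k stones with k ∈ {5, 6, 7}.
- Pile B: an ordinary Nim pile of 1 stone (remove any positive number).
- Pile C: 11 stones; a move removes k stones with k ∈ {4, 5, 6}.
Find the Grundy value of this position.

0

Grundy values for pile A (subtraction set {5, 6, 7}):
k:     0  1  2  3  4  5  6  7  8
g(k):  0  0  0  0  0  1  1  1  1
So g(8) = 1.
Pile B is a plain Nim pile of size 1, so its Grundy value is 1.
Build the Grundy sequence for pile C with g(k) = mex{g(k−s) : s ∈ {4, 5, 6}, s ≤ k}:
k:     0  1  2  3  4  5  6  7  8  9 10 11
g(k):  0  0  0  0  1  1  1  1  2  2  0  0
So g(11) = 0.
The value of a disjunctive sum is the nim-sum of the parts.
Combined value = 1 ⊕ 1 ⊕ 0 = 0.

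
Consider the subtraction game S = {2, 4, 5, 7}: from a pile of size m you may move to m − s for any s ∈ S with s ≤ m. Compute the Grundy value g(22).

2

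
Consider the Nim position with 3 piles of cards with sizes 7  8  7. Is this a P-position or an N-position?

N-position

Write each in binary and XOR column by column:
  0111  (7)
  1000  (8)
  0111  (7)
  ----
  1000  (8)
The nim-sum is 8 ≠ 0, so this is an N-position: the player to move can win.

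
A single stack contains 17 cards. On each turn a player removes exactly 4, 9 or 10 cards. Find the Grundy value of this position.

2

Grundy values for subtraction set {4, 9, 10}:
k:     0  1  2  3  4  5  6  7  8  9 10 11 12 13 14 15 16 17
g(k):  0  0  0  0  1  1  1  1  0  2  2  2  1  3  0  0  0  2
So g(17) = 2.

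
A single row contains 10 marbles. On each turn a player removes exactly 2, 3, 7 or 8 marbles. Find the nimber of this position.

0

Grundy values for subtraction set {2, 3, 7, 8}:
k:     0  1  2  3  4  5  6  7  8  9 10
g(k):  0  0  1  1  2  0  0  1  1  2  0
So g(10) = 0.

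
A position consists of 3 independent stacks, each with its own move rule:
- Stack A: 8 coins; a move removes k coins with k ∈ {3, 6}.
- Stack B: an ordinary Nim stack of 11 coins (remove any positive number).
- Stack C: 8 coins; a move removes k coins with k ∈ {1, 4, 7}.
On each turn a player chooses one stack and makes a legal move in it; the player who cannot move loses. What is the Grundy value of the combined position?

Grundy values for stack A (subtraction set {3, 6}):
k:     0  1  2  3  4  5  6  7  8
g(k):  0  0  0  1  1  1  2  2  2
So g(8) = 2.
Stack B is a plain Nim stack of size 11, so its Grundy value is 11.
Grundy values for stack C (subtraction set {1, 4, 7}):
k:     0  1  2  3  4  5  6  7  8
g(k):  0  1  0  1  2  0  1  2  0
So g(8) = 0.
By the Sprague-Grundy theorem, the Grundy value of a sum of independent games is the XOR of the component values.
Combined value = 2 ⊕ 11 ⊕ 0 = 9.

9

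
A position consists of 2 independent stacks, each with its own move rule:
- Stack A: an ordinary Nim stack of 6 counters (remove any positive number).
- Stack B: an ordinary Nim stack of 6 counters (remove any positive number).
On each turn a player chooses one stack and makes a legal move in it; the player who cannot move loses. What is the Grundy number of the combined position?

0

Stack A is a plain Nim stack of size 6, so its Grundy value is 6.
Stack B is a plain Nim stack of size 6, so its Grundy value is 6.
The value of a disjunctive sum is the nim-sum of the parts.
Combined value = 6 ⊕ 6 = 0.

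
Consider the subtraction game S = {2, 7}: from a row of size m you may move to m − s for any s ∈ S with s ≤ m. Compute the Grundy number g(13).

0

Compute g(0), g(1), … for moves {2, 7}:
k:     0  1  2  3  4  5  6  7  8  9 10 11 12 13
g(k):  0  0  1  1  0  0  1  1  2  0  0  1  1  0
So g(13) = 0.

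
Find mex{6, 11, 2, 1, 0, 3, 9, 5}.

4

The values 0, 1, 2, 3 are all present; 4 is the first non-negative integer missing from the set.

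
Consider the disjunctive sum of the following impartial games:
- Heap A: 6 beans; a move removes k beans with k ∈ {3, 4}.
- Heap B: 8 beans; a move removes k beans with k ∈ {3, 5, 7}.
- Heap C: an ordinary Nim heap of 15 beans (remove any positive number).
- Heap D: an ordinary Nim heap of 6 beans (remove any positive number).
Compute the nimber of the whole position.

For heap A, compute g(0), g(1), … with moves {3, 4}:
k:     0  1  2  3  4  5  6
g(k):  0  0  0  1  1  1  2
So g(6) = 2.
Build the Grundy sequence for heap B with g(k) = mex{g(k−s) : s ∈ {3, 5, 7}, s ≤ k}:
k:     0  1  2  3  4  5  6  7  8
g(k):  0  0  0  1  1  1  2  2  2
So g(8) = 2.
Heap C is a plain Nim heap of size 15, so its Grundy value is 15.
Heap D is a plain Nim heap of size 6, so its Grundy value is 6.
By the Sprague-Grundy theorem, the Grundy value of a sum of independent games is the XOR of the component values.
Combined value = 2 ⊕ 2 ⊕ 15 ⊕ 6 = 9.

9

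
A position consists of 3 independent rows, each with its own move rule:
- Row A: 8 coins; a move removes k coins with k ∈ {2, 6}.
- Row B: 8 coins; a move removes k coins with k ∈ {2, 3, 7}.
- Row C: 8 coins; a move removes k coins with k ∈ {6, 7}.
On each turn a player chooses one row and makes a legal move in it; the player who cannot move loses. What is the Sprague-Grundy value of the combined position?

Grundy values for row A (subtraction set {2, 6}):
k:     0  1  2  3  4  5  6  7  8
g(k):  0  0  1  1  0  0  1  1  0
So g(8) = 0.
For row B, compute g(0), g(1), … with moves {2, 3, 7}:
k:     0  1  2  3  4  5  6  7  8
g(k):  0  0  1  1  2  0  0  1  1
So g(8) = 1.
Build the Grundy sequence for row C with g(k) = mex{g(k−s) : s ∈ {6, 7}, s ≤ k}:
g(0) = mex{} = 0
g(1) = mex{} = 0
g(2) = mex{} = 0
g(3) = mex{} = 0
g(4) = mex{} = 0
g(5) = mex{} = 0
g(6) = mex{0} = 1
g(7) = mex{0} = 1
g(8) = mex{0} = 1
So g(8) = 1.
By the Sprague-Grundy theorem, the Grundy value of a sum of independent games is the XOR of the component values.
Combined value = 0 ⊕ 1 ⊕ 1 = 0.

0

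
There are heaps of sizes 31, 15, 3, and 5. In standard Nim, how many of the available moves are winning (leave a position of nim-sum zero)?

1

Compute the nim-sum pairwise:
31 ⊕ 15 = 16
16 ⊕ 3 = 19
19 ⊕ 5 = 22
The overall nim-sum is X = 22. A heap of size p has a winning move iff p XOR X < p (reduce it to p XOR X).
  31: 31 XOR 22 = 9 < 31 — winning move (to 9).
  15: 15 XOR 22 = 25 ≥ 15 — no move.
  3: 3 XOR 22 = 21 ≥ 3 — no move.
  5: 5 XOR 22 = 19 ≥ 5 — no move.
That gives 1 winning move.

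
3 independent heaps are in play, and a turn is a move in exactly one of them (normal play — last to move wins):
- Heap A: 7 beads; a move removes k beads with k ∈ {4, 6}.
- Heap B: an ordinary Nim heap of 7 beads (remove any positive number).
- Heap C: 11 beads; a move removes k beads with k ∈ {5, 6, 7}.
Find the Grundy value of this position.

4

Build the Grundy sequence for heap A with g(k) = mex{g(k−s) : s ∈ {4, 6}, s ≤ k}:
g(0) = mex{} = 0
g(1) = mex{} = 0
g(2) = mex{} = 0
g(3) = mex{} = 0
g(4) = mex{0} = 1
g(5) = mex{0} = 1
g(6) = mex{0} = 1
g(7) = mex{0} = 1
So g(7) = 1.
Heap B is a plain Nim heap of size 7, so its Grundy value is 7.
Build the Grundy sequence for heap C with g(k) = mex{g(k−s) : s ∈ {5, 6, 7}, s ≤ k}:
g(0) = mex{} = 0
g(1) = mex{} = 0
g(2) = mex{} = 0
g(3) = mex{} = 0
g(4) = mex{} = 0
g(5) = mex{0} = 1
g(6) = mex{0} = 1
g(7) = mex{0} = 1
g(8) = mex{0} = 1
g(9) = mex{0} = 1
g(10) = mex{0,1} = 2
g(11) = mex{0,1} = 2
So g(11) = 2.
The value of a disjunctive sum is the nim-sum of the parts.
Combined value = 1 ⊕ 7 ⊕ 2 = 4.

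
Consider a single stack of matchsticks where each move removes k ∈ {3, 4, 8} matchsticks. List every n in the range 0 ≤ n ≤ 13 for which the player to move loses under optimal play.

0, 1, 2, 7, 12, 13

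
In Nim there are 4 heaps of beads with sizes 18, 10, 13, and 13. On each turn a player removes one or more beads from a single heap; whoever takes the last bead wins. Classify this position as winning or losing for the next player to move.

Nim-sum: 18 ^ 10 ^ 13 ^ 13 = 24.
The nim-sum is 24 ≠ 0, so this is an N-position: the player to move can win.

Winning position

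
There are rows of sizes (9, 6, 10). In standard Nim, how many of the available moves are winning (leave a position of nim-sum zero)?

Nim-sum: 9 ⊕ 6 ⊕ 10 = 5.
The overall nim-sum is X = 5. A row of size p has a winning move iff p XOR X < p (reduce it to p XOR X).
  9: 9 XOR 5 = 12 ≥ 9 — no move.
  6: 6 XOR 5 = 3 < 6 — winning move (to 3).
  10: 10 XOR 5 = 15 ≥ 10 — no move.
That gives 1 winning move.

1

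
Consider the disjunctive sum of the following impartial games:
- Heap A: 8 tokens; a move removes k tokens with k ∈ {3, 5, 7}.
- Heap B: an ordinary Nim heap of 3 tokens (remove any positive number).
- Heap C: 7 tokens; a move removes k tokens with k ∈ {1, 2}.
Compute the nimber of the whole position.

0

Build the Grundy sequence for heap A with g(k) = mex{g(k−s) : s ∈ {3, 5, 7}, s ≤ k}:
k:     0  1  2  3  4  5  6  7  8
g(k):  0  0  0  1  1  1  2  2  2
So g(8) = 2.
Heap B is a plain Nim heap of size 3, so its Grundy value is 3.
For heap C, compute g(0), g(1), … with moves {1, 2}:
g(0) = mex{} = 0
g(1) = mex{0} = 1
g(2) = mex{0,1} = 2
g(3) = mex{1,2} = 0
g(4) = mex{0,2} = 1
g(5) = mex{0,1} = 2
g(6) = mex{1,2} = 0
g(7) = mex{0,2} = 1
So g(7) = 1.
The value of a disjunctive sum is the nim-sum of the parts.
Combined value = 2 XOR 3 XOR 1 = 0.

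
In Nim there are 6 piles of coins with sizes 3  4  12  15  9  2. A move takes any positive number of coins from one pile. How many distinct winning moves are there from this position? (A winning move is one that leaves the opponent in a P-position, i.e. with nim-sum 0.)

3

Compute the nim-sum pairwise:
3 XOR 4 = 7
7 XOR 12 = 11
11 XOR 15 = 4
4 XOR 9 = 13
13 XOR 2 = 15
The overall nim-sum is X = 15. A pile of size p has a winning move iff p XOR X < p (reduce it to p XOR X).
  3: 3 XOR 15 = 12 ≥ 3 — no move.
  4: 4 XOR 15 = 11 ≥ 4 — no move.
  12: 12 XOR 15 = 3 < 12 — winning move (to 3).
  15: 15 XOR 15 = 0 < 15 — winning move (to 0).
  9: 9 XOR 15 = 6 < 9 — winning move (to 6).
  2: 2 XOR 15 = 13 ≥ 2 — no move.
That gives 3 winning moves.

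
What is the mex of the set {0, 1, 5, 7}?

2

The values 0, 1 are all present; 2 is the first non-negative integer missing from the set.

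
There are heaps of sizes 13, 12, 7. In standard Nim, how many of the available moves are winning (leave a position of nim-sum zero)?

3

Compute the nim-sum pairwise:
13 ^ 12 = 1
1 ^ 7 = 6
The overall nim-sum is X = 6. A heap of size p has a winning move iff p XOR X < p (reduce it to p XOR X).
  13: 13 XOR 6 = 11 < 13 — winning move (to 11).
  12: 12 XOR 6 = 10 < 12 — winning move (to 10).
  7: 7 XOR 6 = 1 < 7 — winning move (to 1).
That gives 3 winning moves.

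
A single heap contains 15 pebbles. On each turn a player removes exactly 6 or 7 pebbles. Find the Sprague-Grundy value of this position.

0

Compute g(0), g(1), … for moves {6, 7}:
k:     0  1  2  3  4  5  6  7  8  9 10 11 12 13 14 15
g(k):  0  0  0  0  0  0  1  1  1  1  1  1  2  0  0  0
So g(15) = 0.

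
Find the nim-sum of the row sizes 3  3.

0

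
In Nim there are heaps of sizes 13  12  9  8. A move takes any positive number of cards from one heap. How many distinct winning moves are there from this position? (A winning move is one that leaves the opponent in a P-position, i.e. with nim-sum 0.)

Compute the nim-sum pairwise:
13 ⊕ 12 = 1
1 ⊕ 9 = 8
8 ⊕ 8 = 0
The nim-sum is already 0, so every move leaves a nonzero nim-sum — there are no winning moves.

0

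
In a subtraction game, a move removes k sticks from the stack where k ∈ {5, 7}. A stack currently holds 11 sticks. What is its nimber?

2

Build the Grundy sequence with g(k) = mex{g(k−s) : s ∈ {5, 7}, s ≤ k}:
g(0) = mex{} = 0
g(1) = mex{} = 0
g(2) = mex{} = 0
g(3) = mex{} = 0
g(4) = mex{} = 0
g(5) = mex{0} = 1
g(6) = mex{0} = 1
g(7) = mex{0} = 1
g(8) = mex{0} = 1
g(9) = mex{0} = 1
g(10) = mex{0,1} = 2
g(11) = mex{0,1} = 2
So g(11) = 2.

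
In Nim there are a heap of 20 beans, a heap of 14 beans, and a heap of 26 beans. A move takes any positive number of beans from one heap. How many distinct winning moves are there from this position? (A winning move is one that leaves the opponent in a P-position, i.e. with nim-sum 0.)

0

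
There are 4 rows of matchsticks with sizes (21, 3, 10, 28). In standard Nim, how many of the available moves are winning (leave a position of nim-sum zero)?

0

Nim-sum: 21 ⊕ 3 ⊕ 10 ⊕ 28 = 0.
The nim-sum is already 0, so every move leaves a nonzero nim-sum — there are no winning moves.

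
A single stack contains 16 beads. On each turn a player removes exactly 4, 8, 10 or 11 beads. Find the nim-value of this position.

0

Build the Grundy sequence with g(k) = mex{g(k−s) : s ∈ {4, 8, 10, 11}, s ≤ k}:
k:     0  1  2  3  4  5  6  7  8  9 10 11 12 13 14 15 16
g(k):  0  0  0  0  1  1  1  1  2  2  2  2  3  3  3  0  0
So g(16) = 0.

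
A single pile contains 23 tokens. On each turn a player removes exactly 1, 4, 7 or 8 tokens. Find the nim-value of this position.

Compute g(0), g(1), … for moves {1, 4, 7, 8}:
k:     0  1  2  3  4  5  6  7  8  9 10 11 12 13 14 15 16 17 18 19 20 21 22 23
g(k):  0  1  0  1  2  0  1  2  3  2  3  0  1  3  0  1  0  1  2  3  2  4  3  2
So g(23) = 2.

2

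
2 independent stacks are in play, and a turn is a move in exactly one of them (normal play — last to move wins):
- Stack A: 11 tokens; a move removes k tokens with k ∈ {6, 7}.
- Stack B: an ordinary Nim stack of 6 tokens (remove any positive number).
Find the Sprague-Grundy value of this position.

7

Build the Grundy sequence for stack A with g(k) = mex{g(k−s) : s ∈ {6, 7}, s ≤ k}:
g(0) = mex{} = 0
g(1) = mex{} = 0
g(2) = mex{} = 0
g(3) = mex{} = 0
g(4) = mex{} = 0
g(5) = mex{} = 0
g(6) = mex{0} = 1
g(7) = mex{0} = 1
g(8) = mex{0} = 1
g(9) = mex{0} = 1
g(10) = mex{0} = 1
g(11) = mex{0} = 1
So g(11) = 1.
Stack B is a plain Nim stack of size 6, so its Grundy value is 6.
By the Sprague-Grundy theorem, the Grundy value of a sum of independent games is the XOR of the component values.
Combined value = 1 XOR 6 = 7.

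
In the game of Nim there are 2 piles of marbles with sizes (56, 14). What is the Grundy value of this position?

54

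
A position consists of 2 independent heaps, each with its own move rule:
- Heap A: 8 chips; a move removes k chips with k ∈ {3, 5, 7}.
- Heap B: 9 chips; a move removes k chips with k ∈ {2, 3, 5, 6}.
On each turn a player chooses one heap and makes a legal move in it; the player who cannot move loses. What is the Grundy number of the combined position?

2

For heap A, compute g(0), g(1), … with moves {3, 5, 7}:
g(0) = mex{} = 0
g(1) = mex{} = 0
g(2) = mex{} = 0
g(3) = mex{0} = 1
g(4) = mex{0} = 1
g(5) = mex{0} = 1
g(6) = mex{0,1} = 2
g(7) = mex{0,1} = 2
g(8) = mex{0,1} = 2
So g(8) = 2.
For heap B, compute g(0), g(1), … with moves {2, 3, 5, 6}:
g(0) = mex{} = 0
g(1) = mex{} = 0
g(2) = mex{0} = 1
g(3) = mex{0} = 1
g(4) = mex{0,1} = 2
g(5) = mex{0,1} = 2
g(6) = mex{0,1,2} = 3
g(7) = mex{0,1,2} = 3
g(8) = mex{1,2,3} = 0
g(9) = mex{1,2,3} = 0
So g(9) = 0.
By the Sprague-Grundy theorem, the Grundy value of a sum of independent games is the XOR of the component values.
Combined value = 2 ⊕ 0 = 2.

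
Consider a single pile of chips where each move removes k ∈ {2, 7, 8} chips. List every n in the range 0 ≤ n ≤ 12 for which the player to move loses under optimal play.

0, 1, 4, 5, 10

Build the Grundy sequence with g(k) = mex{g(k−s) : s ∈ {2, 7, 8}, s ≤ k}:
g(0) = mex{} = 0
g(1) = mex{} = 0
g(2) = mex{0} = 1
g(3) = mex{0} = 1
g(4) = mex{1} = 0
g(5) = mex{1} = 0
g(6) = mex{0} = 1
g(7) = mex{0} = 1
g(8) = mex{0,1} = 2
g(9) = mex{0,1} = 2
g(10) = mex{1,2} = 0
g(11) = mex{0,1,2} = 3
g(12) = mex{0} = 1
The P-positions (g = 0) in 0..12 are 0, 1, 4, 5, 10.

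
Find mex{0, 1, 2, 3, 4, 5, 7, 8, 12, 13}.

The values 0, 1, 2, 3, 4, 5 are all present; 6 is the first non-negative integer missing from the set.

6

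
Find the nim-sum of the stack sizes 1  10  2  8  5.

Nim-sum: 1 ⊕ 10 ⊕ 2 ⊕ 8 ⊕ 5 = 4.

4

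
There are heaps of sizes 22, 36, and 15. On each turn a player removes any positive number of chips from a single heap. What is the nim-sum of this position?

Compute the nim-sum pairwise:
22 XOR 36 = 50
50 XOR 15 = 61

61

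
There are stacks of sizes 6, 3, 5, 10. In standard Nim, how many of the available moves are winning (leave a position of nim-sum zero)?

Write each in binary and XOR column by column:
  0110  (6)
  0011  (3)
  0101  (5)
  1010  (10)
  ----
  1010  (10)
The overall nim-sum is X = 10. A stack of size p has a winning move iff p XOR X < p (reduce it to p XOR X).
  6: 6 XOR 10 = 12 ≥ 6 — no move.
  3: 3 XOR 10 = 9 ≥ 3 — no move.
  5: 5 XOR 10 = 15 ≥ 5 — no move.
  10: 10 XOR 10 = 0 < 10 — winning move (to 0).
That gives 1 winning move.

1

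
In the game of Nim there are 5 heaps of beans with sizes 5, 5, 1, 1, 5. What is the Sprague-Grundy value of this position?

Nim-sum: 5 ⊕ 5 ⊕ 1 ⊕ 1 ⊕ 5 = 5.

5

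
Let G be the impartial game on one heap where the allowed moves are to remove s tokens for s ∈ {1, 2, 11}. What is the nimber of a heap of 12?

0

Build the Grundy sequence with g(k) = mex{g(k−s) : s ∈ {1, 2, 11}, s ≤ k}:
k:     0  1  2  3  4  5  6  7  8  9 10 11 12
g(k):  0  1  2  0  1  2  0  1  2  0  1  2  0
So g(12) = 0.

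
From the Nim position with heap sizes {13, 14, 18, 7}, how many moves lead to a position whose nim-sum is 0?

1

Compute the nim-sum pairwise:
13 ^ 14 = 3
3 ^ 18 = 17
17 ^ 7 = 22
The overall nim-sum is X = 22. A heap of size p has a winning move iff p XOR X < p (reduce it to p XOR X).
  13: 13 XOR 22 = 27 ≥ 13 — no move.
  14: 14 XOR 22 = 24 ≥ 14 — no move.
  18: 18 XOR 22 = 4 < 18 — winning move (to 4).
  7: 7 XOR 22 = 17 ≥ 7 — no move.
That gives 1 winning move.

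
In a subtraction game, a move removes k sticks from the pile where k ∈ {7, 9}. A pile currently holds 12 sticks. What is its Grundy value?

1

Build the Grundy sequence with g(k) = mex{g(k−s) : s ∈ {7, 9}, s ≤ k}:
g(0) = mex{} = 0
g(1) = mex{} = 0
g(2) = mex{} = 0
g(3) = mex{} = 0
g(4) = mex{} = 0
g(5) = mex{} = 0
g(6) = mex{} = 0
g(7) = mex{0} = 1
g(8) = mex{0} = 1
g(9) = mex{0} = 1
g(10) = mex{0} = 1
g(11) = mex{0} = 1
g(12) = mex{0} = 1
So g(12) = 1.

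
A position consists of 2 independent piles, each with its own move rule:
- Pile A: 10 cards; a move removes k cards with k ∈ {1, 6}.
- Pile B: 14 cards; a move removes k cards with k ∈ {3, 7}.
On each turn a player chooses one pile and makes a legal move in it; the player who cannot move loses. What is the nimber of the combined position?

For pile A, compute g(0), g(1), … with moves {1, 6}:
g(0) = mex{} = 0
g(1) = mex{0} = 1
g(2) = mex{1} = 0
g(3) = mex{0} = 1
g(4) = mex{1} = 0
g(5) = mex{0} = 1
g(6) = mex{0,1} = 2
g(7) = mex{1,2} = 0
g(8) = mex{0} = 1
g(9) = mex{1} = 0
g(10) = mex{0} = 1
So g(10) = 1.
Build the Grundy sequence for pile B with g(k) = mex{g(k−s) : s ∈ {3, 7}, s ≤ k}:
g(0) = mex{} = 0
g(1) = mex{} = 0
g(2) = mex{} = 0
g(3) = mex{0} = 1
g(4) = mex{0} = 1
g(5) = mex{0} = 1
g(6) = mex{1} = 0
g(7) = mex{0,1} = 2
g(8) = mex{0,1} = 2
g(9) = mex{0} = 1
g(10) = mex{1,2} = 0
g(11) = mex{1,2} = 0
g(12) = mex{1} = 0
g(13) = mex{0} = 1
g(14) = mex{0,2} = 1
So g(14) = 1.
The value of a disjunctive sum is the nim-sum of the parts.
Combined value = 1 XOR 1 = 0.

0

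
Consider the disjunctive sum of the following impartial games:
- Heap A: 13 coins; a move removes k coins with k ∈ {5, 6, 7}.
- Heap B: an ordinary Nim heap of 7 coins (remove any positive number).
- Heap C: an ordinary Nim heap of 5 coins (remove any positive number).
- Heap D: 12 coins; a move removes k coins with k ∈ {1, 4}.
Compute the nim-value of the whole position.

Grundy values for heap A (subtraction set {5, 6, 7}):
g(0) = mex{} = 0
g(1) = mex{} = 0
g(2) = mex{} = 0
g(3) = mex{} = 0
g(4) = mex{} = 0
g(5) = mex{0} = 1
g(6) = mex{0} = 1
g(7) = mex{0} = 1
g(8) = mex{0} = 1
g(9) = mex{0} = 1
g(10) = mex{0,1} = 2
g(11) = mex{0,1} = 2
g(12) = mex{1} = 0
g(13) = mex{1} = 0
So g(13) = 0.
Heap B is a plain Nim heap of size 7, so its Grundy value is 7.
Heap C is a plain Nim heap of size 5, so its Grundy value is 5.
For heap D, compute g(0), g(1), … with moves {1, 4}:
k:     0  1  2  3  4  5  6  7  8  9 10 11 12
g(k):  0  1  0  1  2  0  1  0  1  2  0  1  0
So g(12) = 0.
By the Sprague-Grundy theorem, the Grundy value of a sum of independent games is the XOR of the component values.
Combined value = 0 ⊕ 7 ⊕ 5 ⊕ 0 = 2.

2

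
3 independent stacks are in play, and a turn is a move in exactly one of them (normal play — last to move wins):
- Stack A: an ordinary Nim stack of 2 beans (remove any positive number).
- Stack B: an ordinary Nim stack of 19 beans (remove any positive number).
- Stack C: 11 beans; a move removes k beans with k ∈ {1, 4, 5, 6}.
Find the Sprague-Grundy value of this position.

Stack A is a plain Nim stack of size 2, so its Grundy value is 2.
Stack B is a plain Nim stack of size 19, so its Grundy value is 19.
Build the Grundy sequence for stack C with g(k) = mex{g(k−s) : s ∈ {1, 4, 5, 6}, s ≤ k}:
g(0) = mex{} = 0
g(1) = mex{0} = 1
g(2) = mex{1} = 0
g(3) = mex{0} = 1
g(4) = mex{0,1} = 2
g(5) = mex{0,1,2} = 3
g(6) = mex{0,1,3} = 2
g(7) = mex{0,1,2} = 3
g(8) = mex{0,1,2,3} = 4
g(9) = mex{1,2,3,4} = 0
g(10) = mex{0,2,3} = 1
g(11) = mex{1,2,3} = 0
So g(11) = 0.
The value of a disjunctive sum is the nim-sum of the parts.
Combined value = 2 ⊕ 19 ⊕ 0 = 17.

17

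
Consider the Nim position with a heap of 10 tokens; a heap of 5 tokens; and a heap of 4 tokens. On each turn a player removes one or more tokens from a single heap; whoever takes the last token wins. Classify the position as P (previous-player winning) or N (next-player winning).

Write each in binary and XOR column by column:
  1010  (10)
  0101  (5)
  0100  (4)
  ----
  1011  (11)
The nim-sum is 11 ≠ 0, so this is an N-position: the player to move can win.

N-position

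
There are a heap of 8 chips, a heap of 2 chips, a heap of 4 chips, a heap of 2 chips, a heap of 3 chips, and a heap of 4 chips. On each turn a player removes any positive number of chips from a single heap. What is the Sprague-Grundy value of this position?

11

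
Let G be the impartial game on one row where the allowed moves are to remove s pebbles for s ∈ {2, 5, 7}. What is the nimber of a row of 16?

Compute g(0), g(1), … for moves {2, 5, 7}:
k:     0  1  2  3  4  5  6  7  8  9 10 11 12 13 14 15 16
g(k):  0  0  1  1  0  2  1  3  2  2  0  3  1  0  0  1  1
So g(16) = 1.

1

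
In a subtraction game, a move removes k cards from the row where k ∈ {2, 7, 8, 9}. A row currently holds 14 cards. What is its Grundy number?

3

Build the Grundy sequence with g(k) = mex{g(k−s) : s ∈ {2, 7, 8, 9}, s ≤ k}:
g(0) = mex{} = 0
g(1) = mex{} = 0
g(2) = mex{0} = 1
g(3) = mex{0} = 1
g(4) = mex{1} = 0
g(5) = mex{1} = 0
g(6) = mex{0} = 1
g(7) = mex{0} = 1
g(8) = mex{0,1} = 2
g(9) = mex{0,1} = 2
g(10) = mex{0,1,2} = 3
g(11) = mex{0,1,2} = 3
g(12) = mex{0,1,3} = 2
g(13) = mex{0,1,3} = 2
g(14) = mex{0,1,2} = 3
So g(14) = 3.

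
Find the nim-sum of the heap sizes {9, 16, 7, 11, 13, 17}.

9

Compute the nim-sum pairwise:
9 ^ 16 = 25
25 ^ 7 = 30
30 ^ 11 = 21
21 ^ 13 = 24
24 ^ 17 = 9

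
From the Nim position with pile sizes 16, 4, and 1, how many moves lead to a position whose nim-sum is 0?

1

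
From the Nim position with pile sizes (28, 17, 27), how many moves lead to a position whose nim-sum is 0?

3

Nim-sum: 28 XOR 17 XOR 27 = 22.
The overall nim-sum is X = 22. A pile of size p has a winning move iff p XOR X < p (reduce it to p XOR X).
  28: 28 XOR 22 = 10 < 28 — winning move (to 10).
  17: 17 XOR 22 = 7 < 17 — winning move (to 7).
  27: 27 XOR 22 = 13 < 27 — winning move (to 13).
That gives 3 winning moves.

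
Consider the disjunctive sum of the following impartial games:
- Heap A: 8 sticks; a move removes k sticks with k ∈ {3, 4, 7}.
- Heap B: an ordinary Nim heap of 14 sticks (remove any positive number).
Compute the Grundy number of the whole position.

12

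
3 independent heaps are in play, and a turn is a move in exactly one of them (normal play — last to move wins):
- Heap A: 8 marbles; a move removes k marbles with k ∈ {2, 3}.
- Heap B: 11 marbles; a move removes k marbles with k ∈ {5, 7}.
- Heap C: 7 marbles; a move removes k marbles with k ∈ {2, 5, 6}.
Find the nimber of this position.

0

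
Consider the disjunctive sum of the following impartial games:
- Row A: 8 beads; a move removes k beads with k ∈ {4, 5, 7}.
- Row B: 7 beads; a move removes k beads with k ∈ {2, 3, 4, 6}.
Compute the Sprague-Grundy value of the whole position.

Grundy values for row A (subtraction set {4, 5, 7}):
k:     0  1  2  3  4  5  6  7  8
g(k):  0  0  0  0  1  1  1  1  2
So g(8) = 2.
For row B, compute g(0), g(1), … with moves {2, 3, 4, 6}:
g(0) = mex{} = 0
g(1) = mex{} = 0
g(2) = mex{0} = 1
g(3) = mex{0} = 1
g(4) = mex{0,1} = 2
g(5) = mex{0,1} = 2
g(6) = mex{0,1,2} = 3
g(7) = mex{0,1,2} = 3
So g(7) = 3.
The value of a disjunctive sum is the nim-sum of the parts.
Combined value = 2 ⊕ 3 = 1.

1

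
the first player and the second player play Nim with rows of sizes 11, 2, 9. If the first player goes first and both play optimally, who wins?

the second player wins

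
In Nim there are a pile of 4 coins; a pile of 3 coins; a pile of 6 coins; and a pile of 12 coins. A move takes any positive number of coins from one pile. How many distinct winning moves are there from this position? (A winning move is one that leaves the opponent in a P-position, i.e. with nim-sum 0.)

1

Bitwise XOR of the heap sizes:
  0100  (4)
  0011  (3)
  0110  (6)
  1100  (12)
  ----
  1101  (13)
The overall nim-sum is X = 13. A pile of size p has a winning move iff p XOR X < p (reduce it to p XOR X).
  4: 4 XOR 13 = 9 ≥ 4 — no move.
  3: 3 XOR 13 = 14 ≥ 3 — no move.
  6: 6 XOR 13 = 11 ≥ 6 — no move.
  12: 12 XOR 13 = 1 < 12 — winning move (to 1).
That gives 1 winning move.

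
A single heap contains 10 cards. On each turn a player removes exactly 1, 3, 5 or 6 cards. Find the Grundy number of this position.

2

Build the Grundy sequence with g(k) = mex{g(k−s) : s ∈ {1, 3, 5, 6}, s ≤ k}:
g(0) = mex{} = 0
g(1) = mex{0} = 1
g(2) = mex{1} = 0
g(3) = mex{0} = 1
g(4) = mex{1} = 0
g(5) = mex{0} = 1
g(6) = mex{0,1} = 2
g(7) = mex{0,1,2} = 3
g(8) = mex{0,1,3} = 2
g(9) = mex{0,1,2} = 3
g(10) = mex{0,1,3} = 2
So g(10) = 2.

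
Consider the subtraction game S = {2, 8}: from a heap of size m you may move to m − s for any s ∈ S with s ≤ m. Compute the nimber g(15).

0

Grundy values for subtraction set {2, 8}:
k:     0  1  2  3  4  5  6  7  8  9 10 11 12 13 14 15
g(k):  0  0  1  1  0  0  1  1  2  2  0  0  1  1  0  0
So g(15) = 0.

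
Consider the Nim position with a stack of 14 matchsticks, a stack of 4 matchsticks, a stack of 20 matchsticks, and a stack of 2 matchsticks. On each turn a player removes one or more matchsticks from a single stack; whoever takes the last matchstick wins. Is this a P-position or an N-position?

Nim-sum: 14 XOR 4 XOR 20 XOR 2 = 28.
The nim-sum is 28 ≠ 0, so this is an N-position: the player to move can win.

N-position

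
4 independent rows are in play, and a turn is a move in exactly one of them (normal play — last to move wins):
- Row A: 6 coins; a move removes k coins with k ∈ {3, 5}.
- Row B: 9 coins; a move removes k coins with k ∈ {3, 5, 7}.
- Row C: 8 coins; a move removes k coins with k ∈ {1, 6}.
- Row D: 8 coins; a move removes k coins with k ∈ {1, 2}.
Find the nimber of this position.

2

Build the Grundy sequence for row A with g(k) = mex{g(k−s) : s ∈ {3, 5}, s ≤ k}:
g(0) = mex{} = 0
g(1) = mex{} = 0
g(2) = mex{} = 0
g(3) = mex{0} = 1
g(4) = mex{0} = 1
g(5) = mex{0} = 1
g(6) = mex{0,1} = 2
So g(6) = 2.
Build the Grundy sequence for row B with g(k) = mex{g(k−s) : s ∈ {3, 5, 7}, s ≤ k}:
k:     0  1  2  3  4  5  6  7  8  9
g(k):  0  0  0  1  1  1  2  2  2  3
So g(9) = 3.
For row C, compute g(0), g(1), … with moves {1, 6}:
k:     0  1  2  3  4  5  6  7  8
g(k):  0  1  0  1  0  1  2  0  1
So g(8) = 1.
Grundy values for row D (subtraction set {1, 2}):
k:     0  1  2  3  4  5  6  7  8
g(k):  0  1  2  0  1  2  0  1  2
So g(8) = 2.
By the Sprague-Grundy theorem, the Grundy value of a sum of independent games is the XOR of the component values.
Combined value = 2 ⊕ 3 ⊕ 1 ⊕ 2 = 2.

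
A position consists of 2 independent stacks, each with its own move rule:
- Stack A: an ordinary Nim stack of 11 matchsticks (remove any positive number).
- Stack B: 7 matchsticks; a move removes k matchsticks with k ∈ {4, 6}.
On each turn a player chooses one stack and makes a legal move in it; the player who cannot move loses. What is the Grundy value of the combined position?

10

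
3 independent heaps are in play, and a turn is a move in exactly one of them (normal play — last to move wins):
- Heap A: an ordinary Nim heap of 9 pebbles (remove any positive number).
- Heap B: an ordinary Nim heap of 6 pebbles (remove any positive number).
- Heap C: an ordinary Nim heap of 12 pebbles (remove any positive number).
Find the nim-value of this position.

3

Heap A is a plain Nim heap of size 9, so its Grundy value is 9.
Heap B is a plain Nim heap of size 6, so its Grundy value is 6.
Heap C is a plain Nim heap of size 12, so its Grundy value is 12.
The value of a disjunctive sum is the nim-sum of the parts.
Combined value = 9 ⊕ 6 ⊕ 12 = 3.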